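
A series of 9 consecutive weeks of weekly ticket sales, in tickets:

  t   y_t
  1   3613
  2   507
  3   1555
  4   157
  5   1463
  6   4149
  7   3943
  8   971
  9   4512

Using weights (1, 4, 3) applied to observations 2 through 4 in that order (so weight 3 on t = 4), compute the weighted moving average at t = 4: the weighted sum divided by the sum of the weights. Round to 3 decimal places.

899.750

Weighted sum: 1·507 + 4·1555 + 3·157 = 507 + 6220 + 471 = 7198
Weight total: 1 + 4 + 3 = 8
WMA = 7198 / 8 = 899.750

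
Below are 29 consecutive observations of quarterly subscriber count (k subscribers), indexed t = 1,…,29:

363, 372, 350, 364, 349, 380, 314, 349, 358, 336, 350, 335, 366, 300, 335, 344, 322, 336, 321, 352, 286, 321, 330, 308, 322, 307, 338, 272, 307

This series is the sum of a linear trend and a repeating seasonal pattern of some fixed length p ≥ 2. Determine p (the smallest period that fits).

7

First differences y_{t+1} − y_t: 9, -22, 14, -15, 31, -66, 35, 9, -22, 14, -15, 31, -66, 35, 9, -22, …
The difference pattern repeats every 7 terms and not for any smaller step, so p = 7.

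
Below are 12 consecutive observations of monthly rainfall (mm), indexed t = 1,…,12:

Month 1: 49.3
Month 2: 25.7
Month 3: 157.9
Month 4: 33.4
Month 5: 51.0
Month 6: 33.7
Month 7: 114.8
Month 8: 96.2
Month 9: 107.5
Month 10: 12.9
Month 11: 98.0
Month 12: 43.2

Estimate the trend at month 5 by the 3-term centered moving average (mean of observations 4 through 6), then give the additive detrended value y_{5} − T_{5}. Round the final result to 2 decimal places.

11.63

Trend T_5 = (33.4 + 51.0 + 33.7) / 3 = 118.1/3 = 39.3667
Detrended value: 51.0 − 39.3667 = 11.63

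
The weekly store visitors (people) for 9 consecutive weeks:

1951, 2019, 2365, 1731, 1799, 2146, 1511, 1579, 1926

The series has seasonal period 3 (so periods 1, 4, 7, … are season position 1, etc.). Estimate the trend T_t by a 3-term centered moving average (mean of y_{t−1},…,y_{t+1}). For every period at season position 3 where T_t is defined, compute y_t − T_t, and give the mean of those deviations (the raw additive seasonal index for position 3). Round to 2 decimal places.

327.00

Season position 3 occurs at t = 3, 6 (where T_t is defined).
t=3: T_3 = 2038.3333; y_3 − T_3 = 2365 − 2038.3333 = 326.6667
t=6: T_6 = 1818.6667; y_6 − T_6 = 2146 − 1818.6667 = 327.3333
Mean deviation: (326.6667 + 327.3333) / 2 = 327.00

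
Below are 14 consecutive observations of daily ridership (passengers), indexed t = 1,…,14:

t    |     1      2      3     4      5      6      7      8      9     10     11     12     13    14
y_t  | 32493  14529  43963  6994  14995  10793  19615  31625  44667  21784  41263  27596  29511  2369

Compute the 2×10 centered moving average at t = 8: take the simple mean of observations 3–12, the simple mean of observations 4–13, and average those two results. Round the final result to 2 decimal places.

Sum over 3–12: 43963 + 6994 + 14995 + 10793 + 19615 + 31625 + 44667 + 21784 + 41263 + 27596 = 263295
Sum over 4–13: 6994 + 14995 + 10793 + 19615 + 31625 + 44667 + 21784 + 41263 + 27596 + 29511 = 248843
CMA at t=8 = (263295 + 248843) / (2·10) = 512138 / 20 = 25606.90

25606.90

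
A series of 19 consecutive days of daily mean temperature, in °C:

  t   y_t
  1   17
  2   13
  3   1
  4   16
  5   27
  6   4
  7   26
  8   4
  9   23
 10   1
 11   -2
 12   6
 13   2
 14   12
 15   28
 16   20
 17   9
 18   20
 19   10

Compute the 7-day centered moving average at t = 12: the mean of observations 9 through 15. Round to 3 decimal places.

10.000

Sum of periods 9–15: 23 + 1 + (-2) + 6 + 2 + 12 + 28 = 70
Divide by 7: 70 / 7 = 10.000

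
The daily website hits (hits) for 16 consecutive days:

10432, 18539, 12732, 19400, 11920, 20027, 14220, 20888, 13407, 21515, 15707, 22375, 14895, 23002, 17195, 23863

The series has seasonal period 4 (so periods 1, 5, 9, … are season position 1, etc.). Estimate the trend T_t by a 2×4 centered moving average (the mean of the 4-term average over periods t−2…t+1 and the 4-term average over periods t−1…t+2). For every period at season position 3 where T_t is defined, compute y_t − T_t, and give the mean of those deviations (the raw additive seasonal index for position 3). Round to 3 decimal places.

Season position 3 occurs at t = 3, 7, 11 (where T_t is defined).
t=3: T_3 = 15461.75000; y_3 − T_3 = 12732 − 15461.75000 = -2729.75000
t=7: T_7 = 16949.62500; y_7 − T_7 = 14220 − 16949.62500 = -2729.62500
t=11: T_11 = 18437.00000; y_11 − T_11 = 15707 − 18437.00000 = -2730.00000
Mean deviation: (-2729.75000 + -2729.62500 + -2730.00000) / 3 = -2729.792

-2729.792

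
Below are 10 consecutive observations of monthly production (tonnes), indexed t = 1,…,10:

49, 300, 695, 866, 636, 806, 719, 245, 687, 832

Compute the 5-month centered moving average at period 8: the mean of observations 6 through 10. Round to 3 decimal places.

657.800

Sum of periods 6–10: 806 + 719 + 245 + 687 + 832 = 3289
Divide by 5: 3289 / 5 = 657.800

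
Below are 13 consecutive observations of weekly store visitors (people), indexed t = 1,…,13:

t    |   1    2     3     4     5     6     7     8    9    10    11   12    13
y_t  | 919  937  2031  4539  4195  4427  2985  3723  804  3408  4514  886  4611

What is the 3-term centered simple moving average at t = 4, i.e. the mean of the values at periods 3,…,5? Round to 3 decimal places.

Sum of periods 3–5: 2031 + 4539 + 4195 = 10765
Divide by 3: 10765 / 3 = 3588.333

3588.333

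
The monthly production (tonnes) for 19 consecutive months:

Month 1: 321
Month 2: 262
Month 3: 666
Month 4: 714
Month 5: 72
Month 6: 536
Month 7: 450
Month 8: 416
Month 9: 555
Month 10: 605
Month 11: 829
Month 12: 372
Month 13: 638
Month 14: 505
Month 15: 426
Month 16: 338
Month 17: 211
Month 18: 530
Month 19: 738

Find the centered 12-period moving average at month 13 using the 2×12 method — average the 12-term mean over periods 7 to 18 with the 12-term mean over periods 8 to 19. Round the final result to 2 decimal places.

Sum over 7–18: 450 + 416 + 555 + 605 + 829 + 372 + 638 + 505 + 426 + 338 + 211 + 530 = 5875
Sum over 8–19: 416 + 555 + 605 + 829 + 372 + 638 + 505 + 426 + 338 + 211 + 530 + 738 = 6163
CMA at t=13 = (5875 + 6163) / (2·12) = 12038 / 24 = 501.58

501.58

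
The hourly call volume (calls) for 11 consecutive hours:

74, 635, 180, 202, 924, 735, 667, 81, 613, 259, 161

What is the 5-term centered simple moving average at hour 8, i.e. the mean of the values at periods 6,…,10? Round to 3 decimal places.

Sum of periods 6–10: 735 + 667 + 81 + 613 + 259 = 2355
Divide by 5: 2355 / 5 = 471.000

471.000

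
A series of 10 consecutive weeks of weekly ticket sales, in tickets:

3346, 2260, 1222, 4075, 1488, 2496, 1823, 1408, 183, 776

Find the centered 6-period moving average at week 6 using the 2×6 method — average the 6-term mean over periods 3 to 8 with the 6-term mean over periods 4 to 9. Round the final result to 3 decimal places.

Sum over 3–8: 1222 + 4075 + 1488 + 2496 + 1823 + 1408 = 12512
Sum over 4–9: 4075 + 1488 + 2496 + 1823 + 1408 + 183 = 11473
CMA at t=6 = (12512 + 11473) / (2·6) = 23985 / 12 = 1998.750

1998.750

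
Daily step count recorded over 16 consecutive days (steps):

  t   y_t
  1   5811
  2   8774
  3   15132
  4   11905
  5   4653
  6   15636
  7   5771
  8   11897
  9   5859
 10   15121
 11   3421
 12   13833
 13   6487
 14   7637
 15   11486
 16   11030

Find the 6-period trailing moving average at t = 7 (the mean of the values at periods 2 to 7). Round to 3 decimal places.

Sum of periods 2–7: 8774 + 15132 + 11905 + 4653 + 15636 + 5771 = 61871
Divide by 6: 61871 / 6 = 10311.833

10311.833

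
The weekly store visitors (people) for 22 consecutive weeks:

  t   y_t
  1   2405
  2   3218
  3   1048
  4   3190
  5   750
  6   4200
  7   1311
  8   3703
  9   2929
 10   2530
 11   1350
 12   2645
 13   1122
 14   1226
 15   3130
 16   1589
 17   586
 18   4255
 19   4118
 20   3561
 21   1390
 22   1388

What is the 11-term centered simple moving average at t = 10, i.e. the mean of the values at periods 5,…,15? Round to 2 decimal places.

Sum of periods 5–15: 750 + 4200 + 1311 + 3703 + 2929 + 2530 + 1350 + 2645 + 1122 + 1226 + 3130 = 24896
Divide by 11: 24896 / 11 = 2263.27

2263.27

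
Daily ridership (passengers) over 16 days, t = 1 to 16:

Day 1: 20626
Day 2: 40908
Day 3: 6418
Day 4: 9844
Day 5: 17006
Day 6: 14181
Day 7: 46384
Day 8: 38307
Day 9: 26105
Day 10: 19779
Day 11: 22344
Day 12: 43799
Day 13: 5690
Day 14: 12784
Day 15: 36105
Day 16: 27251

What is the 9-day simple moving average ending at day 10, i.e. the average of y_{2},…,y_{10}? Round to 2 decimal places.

Sum of periods 2–10: 40908 + 6418 + 9844 + 17006 + 14181 + 46384 + 38307 + 26105 + 19779 = 218932
Divide by 9: 218932 / 9 = 24325.78

24325.78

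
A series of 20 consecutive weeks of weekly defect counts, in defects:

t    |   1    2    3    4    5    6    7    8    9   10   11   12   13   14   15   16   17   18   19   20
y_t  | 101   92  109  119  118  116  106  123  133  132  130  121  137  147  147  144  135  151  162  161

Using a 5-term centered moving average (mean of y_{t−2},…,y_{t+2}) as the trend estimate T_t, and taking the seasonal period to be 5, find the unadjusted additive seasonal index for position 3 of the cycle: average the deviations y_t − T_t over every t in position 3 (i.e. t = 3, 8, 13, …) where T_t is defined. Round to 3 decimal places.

Season position 3 occurs at t = 3, 8, 13, 18 (where T_t is defined).
t=3: T_3 = 107.80000; y_3 − T_3 = 109 − 107.80000 = 1.20000
t=8: T_8 = 122.00000; y_8 − T_8 = 123 − 122.00000 = 1.00000
t=13: T_13 = 136.40000; y_13 − T_13 = 137 − 136.40000 = 0.60000
t=18: T_18 = 150.60000; y_18 − T_18 = 151 − 150.60000 = 0.40000
Mean deviation: (1.20000 + 1.00000 + 0.60000 + 0.40000) / 4 = 0.800

0.800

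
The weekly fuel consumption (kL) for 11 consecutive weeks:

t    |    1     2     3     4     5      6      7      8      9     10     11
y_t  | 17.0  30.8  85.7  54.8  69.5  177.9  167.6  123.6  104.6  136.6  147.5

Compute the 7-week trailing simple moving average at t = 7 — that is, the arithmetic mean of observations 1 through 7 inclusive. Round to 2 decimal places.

Sum of periods 1–7: 17.0 + 30.8 + 85.7 + 54.8 + 69.5 + 177.9 + 167.6 = 603.3
Divide by 7: 603.3 / 7 = 86.19

86.19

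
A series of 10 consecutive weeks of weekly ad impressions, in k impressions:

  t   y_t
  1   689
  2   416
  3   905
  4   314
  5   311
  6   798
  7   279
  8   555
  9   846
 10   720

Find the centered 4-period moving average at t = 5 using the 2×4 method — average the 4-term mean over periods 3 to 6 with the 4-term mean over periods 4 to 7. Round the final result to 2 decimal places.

Sum over 3–6: 905 + 314 + 311 + 798 = 2328
Sum over 4–7: 314 + 311 + 798 + 279 = 1702
CMA at t=5 = (2328 + 1702) / (2·4) = 4030 / 8 = 503.75

503.75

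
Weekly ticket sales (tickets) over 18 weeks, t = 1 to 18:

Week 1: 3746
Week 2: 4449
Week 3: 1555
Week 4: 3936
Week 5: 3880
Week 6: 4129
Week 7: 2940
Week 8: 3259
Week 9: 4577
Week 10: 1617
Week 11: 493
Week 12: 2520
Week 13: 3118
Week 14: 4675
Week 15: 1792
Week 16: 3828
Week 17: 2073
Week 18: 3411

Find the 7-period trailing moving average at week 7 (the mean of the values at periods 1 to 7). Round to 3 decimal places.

Sum of periods 1–7: 3746 + 4449 + 1555 + 3936 + 3880 + 4129 + 2940 = 24635
Divide by 7: 24635 / 7 = 3519.286

3519.286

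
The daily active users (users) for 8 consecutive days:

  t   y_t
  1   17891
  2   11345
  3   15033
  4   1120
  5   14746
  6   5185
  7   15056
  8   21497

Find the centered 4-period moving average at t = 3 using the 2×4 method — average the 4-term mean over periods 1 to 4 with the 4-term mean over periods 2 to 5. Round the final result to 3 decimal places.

Sum over 1–4: 17891 + 11345 + 15033 + 1120 = 45389
Sum over 2–5: 11345 + 15033 + 1120 + 14746 = 42244
CMA at t=3 = (45389 + 42244) / (2·4) = 87633 / 8 = 10954.125

10954.125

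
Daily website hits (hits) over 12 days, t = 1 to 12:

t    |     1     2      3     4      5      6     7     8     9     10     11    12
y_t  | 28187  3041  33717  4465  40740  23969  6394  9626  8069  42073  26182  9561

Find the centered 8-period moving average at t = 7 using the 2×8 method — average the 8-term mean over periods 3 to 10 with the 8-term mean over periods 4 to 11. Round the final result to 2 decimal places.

Sum over 3–10: 33717 + 4465 + 40740 + 23969 + 6394 + 9626 + 8069 + 42073 = 169053
Sum over 4–11: 4465 + 40740 + 23969 + 6394 + 9626 + 8069 + 42073 + 26182 = 161518
CMA at t=7 = (169053 + 161518) / (2·8) = 330571 / 16 = 20660.69

20660.69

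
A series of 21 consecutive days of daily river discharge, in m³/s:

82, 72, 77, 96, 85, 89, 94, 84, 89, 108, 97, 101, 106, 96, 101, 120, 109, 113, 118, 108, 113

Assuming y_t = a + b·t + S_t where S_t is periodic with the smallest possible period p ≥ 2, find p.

6

First differences y_{t+1} − y_t: -10, 5, 19, -11, 4, 5, -10, 5, 19, -11, 4, 5, -10, 5, …
The difference pattern repeats every 6 terms and not for any smaller step, so p = 6.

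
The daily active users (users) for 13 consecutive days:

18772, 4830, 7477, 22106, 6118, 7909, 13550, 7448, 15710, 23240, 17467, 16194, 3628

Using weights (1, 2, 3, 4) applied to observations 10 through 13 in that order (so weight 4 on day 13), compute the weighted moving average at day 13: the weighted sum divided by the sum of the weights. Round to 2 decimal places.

Weighted sum: 1·23240 + 2·17467 + 3·16194 + 4·3628 = 23240 + 34934 + 48582 + 14512 = 121268
Weight total: 1 + 2 + 3 + 4 = 10
WMA = 121268 / 10 = 12126.80

12126.80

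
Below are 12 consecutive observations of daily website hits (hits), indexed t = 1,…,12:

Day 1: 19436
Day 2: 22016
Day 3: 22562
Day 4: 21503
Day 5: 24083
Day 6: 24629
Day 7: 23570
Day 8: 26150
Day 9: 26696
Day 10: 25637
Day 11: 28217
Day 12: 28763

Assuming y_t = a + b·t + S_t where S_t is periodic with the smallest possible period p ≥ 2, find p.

3

First differences y_{t+1} − y_t: 2580, 546, -1059, 2580, 546, -1059, 2580, 546, …
The difference pattern repeats every 3 terms and not for any smaller step, so p = 3.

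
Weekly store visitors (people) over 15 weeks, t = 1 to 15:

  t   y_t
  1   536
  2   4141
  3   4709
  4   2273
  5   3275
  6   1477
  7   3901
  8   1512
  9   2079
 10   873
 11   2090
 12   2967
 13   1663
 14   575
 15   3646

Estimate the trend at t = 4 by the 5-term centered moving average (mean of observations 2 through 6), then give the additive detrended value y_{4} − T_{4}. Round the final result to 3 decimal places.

Trend T_4 = (4141 + 4709 + 2273 + 3275 + 1477) / 5 = 15875/5 = 3175.00000
Detrended value: 2273 − 3175.00000 = -902.000

-902.000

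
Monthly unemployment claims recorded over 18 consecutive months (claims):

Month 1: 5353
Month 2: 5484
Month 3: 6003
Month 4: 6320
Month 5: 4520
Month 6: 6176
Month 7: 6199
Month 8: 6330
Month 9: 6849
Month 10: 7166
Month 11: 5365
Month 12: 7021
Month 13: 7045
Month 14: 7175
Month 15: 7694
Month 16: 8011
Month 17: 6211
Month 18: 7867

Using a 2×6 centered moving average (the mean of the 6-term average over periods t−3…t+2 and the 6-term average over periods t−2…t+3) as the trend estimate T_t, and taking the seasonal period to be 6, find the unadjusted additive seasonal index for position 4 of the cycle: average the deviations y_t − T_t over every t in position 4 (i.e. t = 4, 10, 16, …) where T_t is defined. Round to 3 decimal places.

Season position 4 occurs at t = 4, 10 (where T_t is defined).
t=4: T_4 = 5713.16667; y_4 − T_4 = 6320 − 5713.16667 = 606.83333
t=10: T_10 = 6558.83333; y_10 − T_10 = 7166 − 6558.83333 = 607.16667
Mean deviation: (606.83333 + 607.16667) / 2 = 607.000

607.000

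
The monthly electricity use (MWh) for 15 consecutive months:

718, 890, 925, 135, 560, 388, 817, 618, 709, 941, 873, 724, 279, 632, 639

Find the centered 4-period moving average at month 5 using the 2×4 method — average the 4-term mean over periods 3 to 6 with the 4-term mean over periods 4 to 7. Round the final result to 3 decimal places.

488.500

Sum over 3–6: 925 + 135 + 560 + 388 = 2008
Sum over 4–7: 135 + 560 + 388 + 817 = 1900
CMA at t=5 = (2008 + 1900) / (2·4) = 3908 / 8 = 488.500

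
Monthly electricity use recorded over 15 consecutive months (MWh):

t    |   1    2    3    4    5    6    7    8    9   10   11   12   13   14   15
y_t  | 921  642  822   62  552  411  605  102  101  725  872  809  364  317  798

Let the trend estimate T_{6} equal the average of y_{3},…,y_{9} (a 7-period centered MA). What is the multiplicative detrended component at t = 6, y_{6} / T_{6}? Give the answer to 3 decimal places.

Trend T_6 = (822 + 62 + 552 + 411 + 605 + 102 + 101) / 7 = 2655/7 = 379.28571
Ratio to trend: 411 / 379.28571 = 1.084

1.084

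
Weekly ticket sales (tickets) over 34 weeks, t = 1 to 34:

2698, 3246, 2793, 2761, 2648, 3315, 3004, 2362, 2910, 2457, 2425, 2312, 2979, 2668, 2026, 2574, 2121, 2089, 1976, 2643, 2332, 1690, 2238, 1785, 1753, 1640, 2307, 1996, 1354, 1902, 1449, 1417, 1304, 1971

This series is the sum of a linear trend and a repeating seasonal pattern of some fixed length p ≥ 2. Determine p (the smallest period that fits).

First differences y_{t+1} − y_t: 548, -453, -32, -113, 667, -311, -642, 548, -453, -32, -113, 667, -311, -642, 548, -453, …
The difference pattern repeats every 7 terms and not for any smaller step, so p = 7.

7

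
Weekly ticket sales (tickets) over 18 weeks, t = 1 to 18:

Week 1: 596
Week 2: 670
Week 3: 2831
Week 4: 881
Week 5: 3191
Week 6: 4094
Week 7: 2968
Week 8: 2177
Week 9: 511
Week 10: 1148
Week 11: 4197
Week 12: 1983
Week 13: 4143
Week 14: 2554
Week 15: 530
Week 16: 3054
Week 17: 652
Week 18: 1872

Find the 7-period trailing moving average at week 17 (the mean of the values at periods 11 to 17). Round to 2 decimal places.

2444.71

Sum of periods 11–17: 4197 + 1983 + 4143 + 2554 + 530 + 3054 + 652 = 17113
Divide by 7: 17113 / 7 = 2444.71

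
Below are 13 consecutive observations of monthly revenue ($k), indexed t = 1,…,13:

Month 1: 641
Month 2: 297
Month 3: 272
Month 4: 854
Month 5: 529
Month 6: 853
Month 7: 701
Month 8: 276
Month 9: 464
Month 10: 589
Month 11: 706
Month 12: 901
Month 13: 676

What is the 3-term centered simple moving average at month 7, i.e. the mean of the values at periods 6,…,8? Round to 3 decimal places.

610.000

Sum of periods 6–8: 853 + 701 + 276 = 1830
Divide by 3: 1830 / 3 = 610.000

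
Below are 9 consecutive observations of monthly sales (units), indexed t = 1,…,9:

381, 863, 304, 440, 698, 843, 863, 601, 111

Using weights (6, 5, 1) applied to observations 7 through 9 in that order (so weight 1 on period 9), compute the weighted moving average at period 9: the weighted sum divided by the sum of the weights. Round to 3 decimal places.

691.167

Weighted sum: 6·863 + 5·601 + 1·111 = 5178 + 3005 + 111 = 8294
Weight total: 6 + 5 + 1 = 12
WMA = 8294 / 12 = 691.167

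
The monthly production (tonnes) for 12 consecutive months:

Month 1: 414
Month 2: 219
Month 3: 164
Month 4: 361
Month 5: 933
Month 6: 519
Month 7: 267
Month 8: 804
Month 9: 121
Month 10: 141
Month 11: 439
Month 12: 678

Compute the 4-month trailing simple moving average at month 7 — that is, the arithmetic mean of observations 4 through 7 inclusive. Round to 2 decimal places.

520.00

Sum of periods 4–7: 361 + 933 + 519 + 267 = 2080
Divide by 4: 2080 / 4 = 520.00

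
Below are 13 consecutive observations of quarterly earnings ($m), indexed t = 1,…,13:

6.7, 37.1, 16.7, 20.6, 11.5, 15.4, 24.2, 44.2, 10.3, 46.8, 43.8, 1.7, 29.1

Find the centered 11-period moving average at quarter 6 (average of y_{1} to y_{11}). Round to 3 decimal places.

Sum of periods 1–11: 6.7 + 37.1 + 16.7 + 20.6 + 11.5 + 15.4 + 24.2 + 44.2 + 10.3 + 46.8 + 43.8 = 277.3
Divide by 11: 277.3 / 11 = 25.209

25.209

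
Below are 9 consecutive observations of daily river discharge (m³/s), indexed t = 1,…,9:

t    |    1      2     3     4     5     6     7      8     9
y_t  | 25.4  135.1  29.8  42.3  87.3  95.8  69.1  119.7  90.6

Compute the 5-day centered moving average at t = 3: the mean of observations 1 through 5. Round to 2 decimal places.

63.98

Sum of periods 1–5: 25.4 + 135.1 + 29.8 + 42.3 + 87.3 = 319.9
Divide by 5: 319.9 / 5 = 63.98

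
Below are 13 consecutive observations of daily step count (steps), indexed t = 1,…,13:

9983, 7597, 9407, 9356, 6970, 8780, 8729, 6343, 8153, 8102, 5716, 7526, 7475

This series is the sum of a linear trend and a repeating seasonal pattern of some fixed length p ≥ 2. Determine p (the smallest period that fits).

First differences y_{t+1} − y_t: -2386, 1810, -51, -2386, 1810, -51, -2386, 1810, …
The difference pattern repeats every 3 terms and not for any smaller step, so p = 3.

3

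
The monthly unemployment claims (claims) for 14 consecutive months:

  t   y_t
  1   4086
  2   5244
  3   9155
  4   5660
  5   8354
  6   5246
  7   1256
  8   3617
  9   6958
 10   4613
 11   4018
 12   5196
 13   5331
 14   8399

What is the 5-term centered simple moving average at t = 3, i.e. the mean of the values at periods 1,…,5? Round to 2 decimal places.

Sum of periods 1–5: 4086 + 5244 + 9155 + 5660 + 8354 = 32499
Divide by 5: 32499 / 5 = 6499.80

6499.80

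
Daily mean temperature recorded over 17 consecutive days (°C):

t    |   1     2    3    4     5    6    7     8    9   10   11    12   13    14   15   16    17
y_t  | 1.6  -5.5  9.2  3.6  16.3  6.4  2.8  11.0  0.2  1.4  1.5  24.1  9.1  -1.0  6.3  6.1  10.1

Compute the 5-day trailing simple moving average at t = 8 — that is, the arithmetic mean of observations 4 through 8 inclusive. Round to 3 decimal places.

8.020

Sum of periods 4–8: 3.6 + 16.3 + 6.4 + 2.8 + 11.0 = 40.1
Divide by 5: 40.1 / 5 = 8.020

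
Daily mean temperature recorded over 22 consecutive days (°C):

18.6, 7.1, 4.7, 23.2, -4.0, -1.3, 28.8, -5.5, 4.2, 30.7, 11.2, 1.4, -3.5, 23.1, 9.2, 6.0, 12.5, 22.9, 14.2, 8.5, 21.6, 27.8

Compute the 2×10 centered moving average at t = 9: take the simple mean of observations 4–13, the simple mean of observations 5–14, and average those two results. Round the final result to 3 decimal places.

8.515

Sum over 4–13: 23.2 + (-4.0) + (-1.3) + 28.8 + (-5.5) + 4.2 + 30.7 + 11.2 + 1.4 + (-3.5) = 85.2
Sum over 5–14: (-4.0) + (-1.3) + 28.8 + (-5.5) + 4.2 + 30.7 + 11.2 + 1.4 + (-3.5) + 23.1 = 85.1
CMA at t=9 = (85.2 + 85.1) / (2·10) = 170.3 / 20 = 8.515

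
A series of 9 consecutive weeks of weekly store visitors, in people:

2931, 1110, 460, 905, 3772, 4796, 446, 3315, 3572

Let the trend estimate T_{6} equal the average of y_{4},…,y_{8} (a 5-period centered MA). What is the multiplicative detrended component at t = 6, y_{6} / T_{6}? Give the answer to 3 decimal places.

1.812

Trend T_6 = (905 + 3772 + 4796 + 446 + 3315) / 5 = 13234/5 = 2646.80000
Ratio to trend: 4796 / 2646.80000 = 1.812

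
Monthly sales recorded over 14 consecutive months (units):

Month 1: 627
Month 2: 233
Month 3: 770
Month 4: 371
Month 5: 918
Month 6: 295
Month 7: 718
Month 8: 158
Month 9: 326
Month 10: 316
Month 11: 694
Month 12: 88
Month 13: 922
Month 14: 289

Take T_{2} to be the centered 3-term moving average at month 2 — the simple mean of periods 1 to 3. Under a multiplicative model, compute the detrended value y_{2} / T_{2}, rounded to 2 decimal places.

0.43

Trend T_2 = (627 + 233 + 770) / 3 = 1630/3 = 543.3333
Ratio to trend: 233 / 543.3333 = 0.43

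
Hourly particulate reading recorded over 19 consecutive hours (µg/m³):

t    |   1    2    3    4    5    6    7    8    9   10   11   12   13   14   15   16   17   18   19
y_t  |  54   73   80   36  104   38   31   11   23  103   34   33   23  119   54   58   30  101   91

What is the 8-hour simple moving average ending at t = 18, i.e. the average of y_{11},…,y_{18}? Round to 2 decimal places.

Sum of periods 11–18: 34 + 33 + 23 + 119 + 54 + 58 + 30 + 101 = 452
Divide by 8: 452 / 8 = 56.50

56.50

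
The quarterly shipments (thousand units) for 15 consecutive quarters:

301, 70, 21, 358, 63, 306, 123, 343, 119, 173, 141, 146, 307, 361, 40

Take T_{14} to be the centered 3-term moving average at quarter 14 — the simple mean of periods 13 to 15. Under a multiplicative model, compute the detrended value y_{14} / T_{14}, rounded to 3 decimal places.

1.530

Trend T_14 = (307 + 361 + 40) / 3 = 708/3 = 236.00000
Ratio to trend: 361 / 236.00000 = 1.530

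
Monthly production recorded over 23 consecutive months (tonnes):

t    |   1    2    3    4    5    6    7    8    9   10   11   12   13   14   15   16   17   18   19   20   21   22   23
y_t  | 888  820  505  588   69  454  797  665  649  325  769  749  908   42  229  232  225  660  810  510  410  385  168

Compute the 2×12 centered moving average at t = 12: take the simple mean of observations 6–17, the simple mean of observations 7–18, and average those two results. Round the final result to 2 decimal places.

512.25

Sum over 6–17: 454 + 797 + 665 + 649 + 325 + 769 + 749 + 908 + 42 + 229 + 232 + 225 = 6044
Sum over 7–18: 797 + 665 + 649 + 325 + 769 + 749 + 908 + 42 + 229 + 232 + 225 + 660 = 6250
CMA at t=12 = (6044 + 6250) / (2·12) = 12294 / 24 = 512.25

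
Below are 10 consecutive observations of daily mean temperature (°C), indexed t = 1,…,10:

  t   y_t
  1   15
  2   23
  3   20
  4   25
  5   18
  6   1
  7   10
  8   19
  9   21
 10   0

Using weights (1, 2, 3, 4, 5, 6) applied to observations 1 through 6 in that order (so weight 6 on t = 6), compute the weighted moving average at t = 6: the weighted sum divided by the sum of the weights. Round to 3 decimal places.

15.095

Weighted sum: 1·15 + 2·23 + 3·20 + 4·25 + 5·18 + 6·1 = 15 + 46 + 60 + 100 + 90 + 6 = 317
Weight total: 1 + 2 + 3 + 4 + 5 + 6 = 21
WMA = 317 / 21 = 15.095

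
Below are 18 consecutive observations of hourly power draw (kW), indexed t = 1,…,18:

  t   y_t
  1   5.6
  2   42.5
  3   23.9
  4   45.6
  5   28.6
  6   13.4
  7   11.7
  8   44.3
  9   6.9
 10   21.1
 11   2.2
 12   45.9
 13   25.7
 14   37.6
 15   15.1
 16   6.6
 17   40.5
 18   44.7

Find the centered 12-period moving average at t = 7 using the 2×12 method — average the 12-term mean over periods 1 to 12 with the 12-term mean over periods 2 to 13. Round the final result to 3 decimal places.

25.146

Sum over 1–12: 5.6 + 42.5 + 23.9 + 45.6 + 28.6 + 13.4 + 11.7 + 44.3 + 6.9 + 21.1 + 2.2 + 45.9 = 291.7
Sum over 2–13: 42.5 + 23.9 + 45.6 + 28.6 + 13.4 + 11.7 + 44.3 + 6.9 + 21.1 + 2.2 + 45.9 + 25.7 = 311.8
CMA at t=7 = (291.7 + 311.8) / (2·12) = 603.5 / 24 = 25.146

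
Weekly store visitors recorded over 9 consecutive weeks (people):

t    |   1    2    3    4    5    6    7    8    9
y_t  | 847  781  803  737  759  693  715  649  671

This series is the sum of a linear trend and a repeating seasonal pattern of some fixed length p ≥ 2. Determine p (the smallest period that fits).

2

First differences y_{t+1} − y_t: -66, 22, -66, 22, -66, 22, …
The difference pattern repeats every 2 terms and not for any smaller step, so p = 2.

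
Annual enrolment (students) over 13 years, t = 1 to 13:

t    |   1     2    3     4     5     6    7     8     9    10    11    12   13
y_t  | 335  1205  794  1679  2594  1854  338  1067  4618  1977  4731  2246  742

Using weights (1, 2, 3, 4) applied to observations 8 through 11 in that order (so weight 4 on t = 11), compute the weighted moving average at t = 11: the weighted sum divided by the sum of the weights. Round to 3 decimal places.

3515.800

Weighted sum: 1·1067 + 2·4618 + 3·1977 + 4·4731 = 1067 + 9236 + 5931 + 18924 = 35158
Weight total: 1 + 2 + 3 + 4 = 10
WMA = 35158 / 10 = 3515.800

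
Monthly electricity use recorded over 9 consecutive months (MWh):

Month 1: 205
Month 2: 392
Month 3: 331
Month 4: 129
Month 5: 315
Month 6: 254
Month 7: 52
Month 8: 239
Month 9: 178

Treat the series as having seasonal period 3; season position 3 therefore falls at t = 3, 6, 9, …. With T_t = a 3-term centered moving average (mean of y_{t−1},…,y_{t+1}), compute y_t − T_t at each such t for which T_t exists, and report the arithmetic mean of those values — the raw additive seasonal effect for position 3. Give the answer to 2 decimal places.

Season position 3 occurs at t = 3, 6 (where T_t is defined).
t=3: T_3 = 284.0000; y_3 − T_3 = 331 − 284.0000 = 47.0000
t=6: T_6 = 207.0000; y_6 − T_6 = 254 − 207.0000 = 47.0000
Mean deviation: (47.0000 + 47.0000) / 2 = 47.00

47.00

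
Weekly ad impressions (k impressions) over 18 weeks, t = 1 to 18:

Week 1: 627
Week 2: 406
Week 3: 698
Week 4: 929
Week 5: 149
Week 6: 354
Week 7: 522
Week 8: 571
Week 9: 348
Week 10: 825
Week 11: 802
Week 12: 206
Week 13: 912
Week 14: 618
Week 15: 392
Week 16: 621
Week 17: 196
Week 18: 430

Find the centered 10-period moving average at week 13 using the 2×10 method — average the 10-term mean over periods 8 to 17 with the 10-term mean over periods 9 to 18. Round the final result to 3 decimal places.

542.050

Sum over 8–17: 571 + 348 + 825 + 802 + 206 + 912 + 618 + 392 + 621 + 196 = 5491
Sum over 9–18: 348 + 825 + 802 + 206 + 912 + 618 + 392 + 621 + 196 + 430 = 5350
CMA at t=13 = (5491 + 5350) / (2·10) = 10841 / 20 = 542.050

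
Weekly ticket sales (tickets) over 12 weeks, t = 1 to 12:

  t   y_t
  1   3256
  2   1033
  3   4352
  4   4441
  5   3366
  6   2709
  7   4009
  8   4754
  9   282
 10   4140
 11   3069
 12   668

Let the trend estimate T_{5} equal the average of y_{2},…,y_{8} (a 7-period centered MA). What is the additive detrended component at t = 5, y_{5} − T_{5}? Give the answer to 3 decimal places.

-157.429

Trend T_5 = (1033 + 4352 + 4441 + 3366 + 2709 + 4009 + 4754) / 7 = 24664/7 = 3523.42857
Detrended value: 3366 − 3523.42857 = -157.429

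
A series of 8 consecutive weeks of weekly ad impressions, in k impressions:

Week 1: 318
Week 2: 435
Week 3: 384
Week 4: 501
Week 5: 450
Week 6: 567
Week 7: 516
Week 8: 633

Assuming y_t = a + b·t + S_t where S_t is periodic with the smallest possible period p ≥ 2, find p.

2

First differences y_{t+1} − y_t: 117, -51, 117, -51, 117, -51, …
The difference pattern repeats every 2 terms and not for any smaller step, so p = 2.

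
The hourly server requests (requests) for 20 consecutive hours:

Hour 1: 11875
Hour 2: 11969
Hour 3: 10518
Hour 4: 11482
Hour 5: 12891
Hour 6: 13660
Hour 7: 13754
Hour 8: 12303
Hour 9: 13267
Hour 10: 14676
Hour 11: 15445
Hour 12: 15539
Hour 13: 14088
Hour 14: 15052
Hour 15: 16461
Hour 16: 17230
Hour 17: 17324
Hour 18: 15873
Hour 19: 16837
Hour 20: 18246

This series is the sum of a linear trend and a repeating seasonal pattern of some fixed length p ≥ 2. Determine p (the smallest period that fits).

First differences y_{t+1} − y_t: 94, -1451, 964, 1409, 769, 94, -1451, 964, 1409, 769, 94, -1451, …
The difference pattern repeats every 5 terms and not for any smaller step, so p = 5.

5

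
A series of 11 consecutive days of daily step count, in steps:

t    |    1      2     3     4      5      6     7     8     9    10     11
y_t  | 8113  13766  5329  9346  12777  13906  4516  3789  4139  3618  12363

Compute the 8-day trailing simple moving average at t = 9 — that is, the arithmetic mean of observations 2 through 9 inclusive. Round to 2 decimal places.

Sum of periods 2–9: 13766 + 5329 + 9346 + 12777 + 13906 + 4516 + 3789 + 4139 = 67568
Divide by 8: 67568 / 8 = 8446.00

8446.00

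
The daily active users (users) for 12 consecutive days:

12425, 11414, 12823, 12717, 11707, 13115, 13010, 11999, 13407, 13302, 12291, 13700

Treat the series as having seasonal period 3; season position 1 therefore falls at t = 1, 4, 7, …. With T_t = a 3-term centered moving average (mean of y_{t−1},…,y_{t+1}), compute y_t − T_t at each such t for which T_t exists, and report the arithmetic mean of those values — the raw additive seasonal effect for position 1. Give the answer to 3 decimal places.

301.778

Season position 1 occurs at t = 4, 7, 10 (where T_t is defined).
t=4: T_4 = 12415.66667; y_4 − T_4 = 12717 − 12415.66667 = 301.33333
t=7: T_7 = 12708.00000; y_7 − T_7 = 13010 − 12708.00000 = 302.00000
t=10: T_10 = 13000.00000; y_10 − T_10 = 13302 − 13000.00000 = 302.00000
Mean deviation: (301.33333 + 302.00000 + 302.00000) / 3 = 301.778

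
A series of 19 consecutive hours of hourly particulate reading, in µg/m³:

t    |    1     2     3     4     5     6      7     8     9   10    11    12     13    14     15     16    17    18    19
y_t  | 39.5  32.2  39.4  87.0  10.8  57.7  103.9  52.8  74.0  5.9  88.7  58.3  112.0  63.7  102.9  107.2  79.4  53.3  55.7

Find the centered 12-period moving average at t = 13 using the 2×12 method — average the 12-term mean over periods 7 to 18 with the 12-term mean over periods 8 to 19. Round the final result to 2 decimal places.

73.17

Sum over 7–18: 103.9 + 52.8 + 74.0 + 5.9 + 88.7 + 58.3 + 112.0 + 63.7 + 102.9 + 107.2 + 79.4 + 53.3 = 902.1
Sum over 8–19: 52.8 + 74.0 + 5.9 + 88.7 + 58.3 + 112.0 + 63.7 + 102.9 + 107.2 + 79.4 + 53.3 + 55.7 = 853.9
CMA at t=13 = (902.1 + 853.9) / (2·12) = 1756.0 / 24 = 73.17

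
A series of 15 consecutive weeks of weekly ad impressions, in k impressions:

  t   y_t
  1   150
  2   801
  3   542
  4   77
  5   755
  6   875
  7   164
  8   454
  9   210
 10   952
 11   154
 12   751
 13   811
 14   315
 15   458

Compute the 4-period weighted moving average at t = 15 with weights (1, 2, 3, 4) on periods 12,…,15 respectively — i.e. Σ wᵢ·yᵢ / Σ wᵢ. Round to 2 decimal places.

Weighted sum: 1·751 + 2·811 + 3·315 + 4·458 = 751 + 1622 + 945 + 1832 = 5150
Weight total: 1 + 2 + 3 + 4 = 10
WMA = 5150 / 10 = 515.00

515.00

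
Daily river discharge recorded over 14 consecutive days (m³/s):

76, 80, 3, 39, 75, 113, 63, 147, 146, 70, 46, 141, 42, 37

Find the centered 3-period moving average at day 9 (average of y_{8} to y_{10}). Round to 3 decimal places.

121.000

Sum of periods 8–10: 147 + 146 + 70 = 363
Divide by 3: 363 / 3 = 121.000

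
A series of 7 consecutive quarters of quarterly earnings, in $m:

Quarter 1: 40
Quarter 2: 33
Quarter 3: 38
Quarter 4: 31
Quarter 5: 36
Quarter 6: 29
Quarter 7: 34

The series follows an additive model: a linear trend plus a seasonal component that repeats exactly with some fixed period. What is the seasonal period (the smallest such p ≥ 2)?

First differences y_{t+1} − y_t: -7, 5, -7, 5, -7, 5, …
The difference pattern repeats every 2 terms and not for any smaller step, so p = 2.

2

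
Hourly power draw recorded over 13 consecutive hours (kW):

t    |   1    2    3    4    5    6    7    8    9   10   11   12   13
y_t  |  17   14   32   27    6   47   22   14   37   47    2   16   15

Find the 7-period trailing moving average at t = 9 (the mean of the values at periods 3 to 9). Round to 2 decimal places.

Sum of periods 3–9: 32 + 27 + 6 + 47 + 22 + 14 + 37 = 185
Divide by 7: 185 / 7 = 26.43

26.43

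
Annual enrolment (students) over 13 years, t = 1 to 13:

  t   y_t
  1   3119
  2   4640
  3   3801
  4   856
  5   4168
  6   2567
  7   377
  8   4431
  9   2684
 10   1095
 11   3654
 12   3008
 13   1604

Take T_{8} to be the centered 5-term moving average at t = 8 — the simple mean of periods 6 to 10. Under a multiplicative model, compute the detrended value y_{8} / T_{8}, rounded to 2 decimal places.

Trend T_8 = (2567 + 377 + 4431 + 2684 + 1095) / 5 = 11154/5 = 2230.8000
Ratio to trend: 4431 / 2230.8000 = 1.99

1.99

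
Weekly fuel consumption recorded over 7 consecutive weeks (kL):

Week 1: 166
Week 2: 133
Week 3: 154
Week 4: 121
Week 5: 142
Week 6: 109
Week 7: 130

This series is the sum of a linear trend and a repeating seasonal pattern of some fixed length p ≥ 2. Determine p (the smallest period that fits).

2

First differences y_{t+1} − y_t: -33, 21, -33, 21, -33, 21, …
The difference pattern repeats every 2 terms and not for any smaller step, so p = 2.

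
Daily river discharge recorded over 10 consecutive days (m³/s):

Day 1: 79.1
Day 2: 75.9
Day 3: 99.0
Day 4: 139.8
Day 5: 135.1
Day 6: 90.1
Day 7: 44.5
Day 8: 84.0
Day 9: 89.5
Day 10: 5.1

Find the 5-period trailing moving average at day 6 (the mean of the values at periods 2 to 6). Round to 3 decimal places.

Sum of periods 2–6: 75.9 + 99.0 + 139.8 + 135.1 + 90.1 = 539.9
Divide by 5: 539.9 / 5 = 107.980

107.980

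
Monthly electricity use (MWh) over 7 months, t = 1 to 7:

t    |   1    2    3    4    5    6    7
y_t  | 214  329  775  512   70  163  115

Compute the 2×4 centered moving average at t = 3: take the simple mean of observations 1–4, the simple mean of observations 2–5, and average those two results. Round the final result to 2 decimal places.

439.50

Sum over 1–4: 214 + 329 + 775 + 512 = 1830
Sum over 2–5: 329 + 775 + 512 + 70 = 1686
CMA at t=3 = (1830 + 1686) / (2·4) = 3516 / 8 = 439.50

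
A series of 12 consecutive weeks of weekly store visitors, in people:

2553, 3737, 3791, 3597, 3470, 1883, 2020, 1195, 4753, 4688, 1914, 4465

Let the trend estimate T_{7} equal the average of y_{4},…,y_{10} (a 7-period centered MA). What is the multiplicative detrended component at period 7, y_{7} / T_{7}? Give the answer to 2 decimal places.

0.65

Trend T_7 = (3597 + 3470 + 1883 + 2020 + 1195 + 4753 + 4688) / 7 = 21606/7 = 3086.5714
Ratio to trend: 2020 / 3086.5714 = 0.65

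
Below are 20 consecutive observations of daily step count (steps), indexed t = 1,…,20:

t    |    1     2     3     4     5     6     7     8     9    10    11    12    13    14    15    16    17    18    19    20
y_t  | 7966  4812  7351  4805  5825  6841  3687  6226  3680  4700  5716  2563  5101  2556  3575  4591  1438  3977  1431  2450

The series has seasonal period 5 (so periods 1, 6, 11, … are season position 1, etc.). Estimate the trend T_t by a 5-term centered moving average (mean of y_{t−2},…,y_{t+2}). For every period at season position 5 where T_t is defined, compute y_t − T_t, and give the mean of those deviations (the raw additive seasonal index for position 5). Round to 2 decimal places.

123.00

Season position 5 occurs at t = 5, 10, 15 (where T_t is defined).
t=5: T_5 = 5701.8000; y_5 − T_5 = 5825 − 5701.8000 = 123.2000
t=10: T_10 = 4577.0000; y_10 − T_10 = 4700 − 4577.0000 = 123.0000
t=15: T_15 = 3452.2000; y_15 − T_15 = 3575 − 3452.2000 = 122.8000
Mean deviation: (123.2000 + 123.0000 + 122.8000) / 3 = 123.00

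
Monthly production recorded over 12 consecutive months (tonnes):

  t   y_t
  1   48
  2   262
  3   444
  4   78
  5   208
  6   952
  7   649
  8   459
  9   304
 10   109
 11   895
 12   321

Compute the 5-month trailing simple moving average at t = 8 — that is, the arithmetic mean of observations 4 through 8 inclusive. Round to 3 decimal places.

469.200

Sum of periods 4–8: 78 + 208 + 952 + 649 + 459 = 2346
Divide by 5: 2346 / 5 = 469.200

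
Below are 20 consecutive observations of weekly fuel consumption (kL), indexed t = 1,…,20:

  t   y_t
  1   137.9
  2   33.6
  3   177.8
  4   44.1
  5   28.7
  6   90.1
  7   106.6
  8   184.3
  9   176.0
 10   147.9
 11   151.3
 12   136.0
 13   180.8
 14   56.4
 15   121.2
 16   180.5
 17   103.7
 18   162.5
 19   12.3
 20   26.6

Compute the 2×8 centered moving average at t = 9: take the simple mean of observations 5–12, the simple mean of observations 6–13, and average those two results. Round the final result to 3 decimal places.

Sum over 5–12: 28.7 + 90.1 + 106.6 + 184.3 + 176.0 + 147.9 + 151.3 + 136.0 = 1020.9
Sum over 6–13: 90.1 + 106.6 + 184.3 + 176.0 + 147.9 + 151.3 + 136.0 + 180.8 = 1173.0
CMA at t=9 = (1020.9 + 1173.0) / (2·8) = 2193.9 / 16 = 137.119

137.119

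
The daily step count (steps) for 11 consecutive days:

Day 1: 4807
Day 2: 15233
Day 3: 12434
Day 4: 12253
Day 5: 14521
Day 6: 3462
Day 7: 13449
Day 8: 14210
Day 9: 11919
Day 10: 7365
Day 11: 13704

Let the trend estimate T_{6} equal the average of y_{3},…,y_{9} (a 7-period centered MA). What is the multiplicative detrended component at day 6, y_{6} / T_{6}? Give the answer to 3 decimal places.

0.295

Trend T_6 = (12434 + 12253 + 14521 + 3462 + 13449 + 14210 + 11919) / 7 = 82248/7 = 11749.71429
Ratio to trend: 3462 / 11749.71429 = 0.295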